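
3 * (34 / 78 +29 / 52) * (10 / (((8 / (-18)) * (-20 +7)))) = 6975 / 1352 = 5.16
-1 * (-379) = 379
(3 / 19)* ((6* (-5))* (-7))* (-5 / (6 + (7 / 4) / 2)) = -24.11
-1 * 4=-4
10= 10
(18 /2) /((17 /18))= 162 /17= 9.53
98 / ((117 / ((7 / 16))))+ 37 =34975 / 936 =37.37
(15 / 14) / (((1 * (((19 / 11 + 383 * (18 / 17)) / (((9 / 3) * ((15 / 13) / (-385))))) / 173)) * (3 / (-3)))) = 397035 / 97024018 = 0.00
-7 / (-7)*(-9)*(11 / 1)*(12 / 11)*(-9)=972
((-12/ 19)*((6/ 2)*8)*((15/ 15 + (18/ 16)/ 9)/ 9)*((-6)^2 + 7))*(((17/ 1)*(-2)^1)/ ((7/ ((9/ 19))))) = 473688/ 2527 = 187.45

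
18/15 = 6/5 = 1.20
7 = 7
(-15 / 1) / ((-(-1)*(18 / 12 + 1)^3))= -24 / 25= -0.96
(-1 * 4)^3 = -64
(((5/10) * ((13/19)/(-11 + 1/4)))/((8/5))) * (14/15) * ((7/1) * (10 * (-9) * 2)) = 19110/817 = 23.39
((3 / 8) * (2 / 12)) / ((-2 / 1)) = -1 / 32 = -0.03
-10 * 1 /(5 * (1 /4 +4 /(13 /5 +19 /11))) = -952 /559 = -1.70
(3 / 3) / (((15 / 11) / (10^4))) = 22000 / 3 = 7333.33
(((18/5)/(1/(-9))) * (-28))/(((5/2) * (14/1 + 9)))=9072/575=15.78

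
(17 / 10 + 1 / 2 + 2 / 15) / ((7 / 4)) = 4 / 3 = 1.33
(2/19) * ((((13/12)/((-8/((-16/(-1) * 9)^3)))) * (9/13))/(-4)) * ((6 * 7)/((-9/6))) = -3919104/19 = -206268.63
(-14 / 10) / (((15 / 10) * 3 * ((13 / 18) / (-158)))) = 4424 / 65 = 68.06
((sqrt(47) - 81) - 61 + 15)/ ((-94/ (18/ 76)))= 1143/ 3572 - 9 * sqrt(47)/ 3572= 0.30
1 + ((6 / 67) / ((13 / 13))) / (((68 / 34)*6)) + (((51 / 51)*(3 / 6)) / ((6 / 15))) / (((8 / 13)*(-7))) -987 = -14802131 / 15008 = -986.28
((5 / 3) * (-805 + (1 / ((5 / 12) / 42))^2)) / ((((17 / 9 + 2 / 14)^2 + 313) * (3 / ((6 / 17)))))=618875586 / 106987885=5.78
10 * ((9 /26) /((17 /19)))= 855 /221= 3.87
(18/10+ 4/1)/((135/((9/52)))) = 0.01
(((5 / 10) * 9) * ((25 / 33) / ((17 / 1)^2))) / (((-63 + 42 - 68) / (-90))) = 0.01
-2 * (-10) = 20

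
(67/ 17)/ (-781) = -67/ 13277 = -0.01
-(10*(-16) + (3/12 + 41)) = 475/4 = 118.75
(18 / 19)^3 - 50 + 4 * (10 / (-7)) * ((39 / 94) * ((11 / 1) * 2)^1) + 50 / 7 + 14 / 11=-2305837178 / 24822721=-92.89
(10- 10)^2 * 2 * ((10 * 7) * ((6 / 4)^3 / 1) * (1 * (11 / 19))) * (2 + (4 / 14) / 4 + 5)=0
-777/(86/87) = -786.03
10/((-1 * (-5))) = 2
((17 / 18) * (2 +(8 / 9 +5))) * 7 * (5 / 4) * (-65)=-2745925 / 648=-4237.54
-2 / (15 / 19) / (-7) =38 / 105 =0.36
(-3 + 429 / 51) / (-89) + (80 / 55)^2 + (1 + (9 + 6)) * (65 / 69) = 216353444 / 12632037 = 17.13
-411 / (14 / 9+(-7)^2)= -3699 / 455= -8.13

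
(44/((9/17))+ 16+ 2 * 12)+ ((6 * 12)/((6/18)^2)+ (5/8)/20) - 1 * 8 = 219785/288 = 763.14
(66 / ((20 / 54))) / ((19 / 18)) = 16038 / 95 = 168.82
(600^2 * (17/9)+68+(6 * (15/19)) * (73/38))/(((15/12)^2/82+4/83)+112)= 26734820982368/4405526675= 6068.47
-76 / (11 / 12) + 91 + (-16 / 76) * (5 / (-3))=5293 / 627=8.44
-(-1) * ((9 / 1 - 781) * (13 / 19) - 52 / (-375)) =-3762512 / 7125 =-528.07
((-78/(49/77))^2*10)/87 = 2453880/1421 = 1726.87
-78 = -78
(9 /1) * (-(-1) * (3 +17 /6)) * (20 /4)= 525 /2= 262.50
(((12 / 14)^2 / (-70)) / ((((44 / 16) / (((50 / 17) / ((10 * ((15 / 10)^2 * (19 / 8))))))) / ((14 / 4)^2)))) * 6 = -384 / 24871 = -0.02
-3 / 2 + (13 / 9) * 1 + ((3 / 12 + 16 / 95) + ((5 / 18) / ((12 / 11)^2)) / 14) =1308403 / 3447360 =0.38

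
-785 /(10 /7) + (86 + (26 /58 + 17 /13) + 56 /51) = -17713681 /38454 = -460.65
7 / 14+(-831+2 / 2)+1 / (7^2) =-81289 / 98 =-829.48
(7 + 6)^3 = 2197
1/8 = 0.12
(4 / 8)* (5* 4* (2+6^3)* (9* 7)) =137340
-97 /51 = -1.90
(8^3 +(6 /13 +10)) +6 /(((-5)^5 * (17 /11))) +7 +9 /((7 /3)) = 2578256494 /4834375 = 533.32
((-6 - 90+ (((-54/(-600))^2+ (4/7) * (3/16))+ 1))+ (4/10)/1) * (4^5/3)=-423291712/13125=-32250.80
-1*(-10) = 10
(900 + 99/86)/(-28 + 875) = 77499/72842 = 1.06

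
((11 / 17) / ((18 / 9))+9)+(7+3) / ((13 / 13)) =657 / 34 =19.32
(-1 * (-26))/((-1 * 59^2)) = -26/3481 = -0.01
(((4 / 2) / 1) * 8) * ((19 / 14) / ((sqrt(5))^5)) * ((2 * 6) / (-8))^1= -228 * sqrt(5) / 875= -0.58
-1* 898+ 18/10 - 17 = -913.20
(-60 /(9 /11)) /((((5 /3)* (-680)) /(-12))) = -66 /85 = -0.78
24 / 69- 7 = -153 / 23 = -6.65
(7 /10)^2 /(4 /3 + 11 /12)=49 /225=0.22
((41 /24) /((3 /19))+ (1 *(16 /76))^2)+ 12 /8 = 321359 /25992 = 12.36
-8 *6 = -48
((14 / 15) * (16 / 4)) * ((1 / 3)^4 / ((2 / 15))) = 28 / 81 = 0.35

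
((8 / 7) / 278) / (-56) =-1 / 13622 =-0.00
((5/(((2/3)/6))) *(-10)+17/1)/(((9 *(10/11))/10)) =-4763/9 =-529.22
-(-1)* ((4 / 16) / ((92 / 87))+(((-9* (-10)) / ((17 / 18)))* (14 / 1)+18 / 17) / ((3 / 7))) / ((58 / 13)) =253389435 / 362848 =698.33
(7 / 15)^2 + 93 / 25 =3.94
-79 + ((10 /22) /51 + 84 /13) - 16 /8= -543544 /7293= -74.53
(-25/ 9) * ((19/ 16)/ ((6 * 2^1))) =-475/ 1728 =-0.27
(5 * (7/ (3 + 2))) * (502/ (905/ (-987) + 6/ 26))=-22544067/ 4402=-5121.32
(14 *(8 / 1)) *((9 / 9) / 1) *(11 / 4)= 308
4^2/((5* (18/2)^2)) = 16/405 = 0.04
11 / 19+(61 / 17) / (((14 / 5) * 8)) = 26739 / 36176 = 0.74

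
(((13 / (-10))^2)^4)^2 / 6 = 665416609183179841 / 60000000000000000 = 11.09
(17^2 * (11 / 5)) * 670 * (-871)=-371033806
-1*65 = -65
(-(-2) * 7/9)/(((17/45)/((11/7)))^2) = 54450/2023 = 26.92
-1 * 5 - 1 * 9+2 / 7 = -96 / 7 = -13.71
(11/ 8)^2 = 121/ 64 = 1.89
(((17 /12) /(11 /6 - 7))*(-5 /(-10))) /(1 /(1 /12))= -17 /1488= -0.01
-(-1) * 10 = 10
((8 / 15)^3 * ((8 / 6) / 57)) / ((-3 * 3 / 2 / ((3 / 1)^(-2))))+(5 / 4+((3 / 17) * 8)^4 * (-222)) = -880.62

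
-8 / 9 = -0.89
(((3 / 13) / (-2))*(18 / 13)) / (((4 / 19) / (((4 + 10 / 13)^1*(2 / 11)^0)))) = -15903 / 4394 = -3.62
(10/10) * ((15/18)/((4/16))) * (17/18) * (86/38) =3655/513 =7.12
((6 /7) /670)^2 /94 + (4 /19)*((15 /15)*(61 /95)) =25225130729 /186603914350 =0.14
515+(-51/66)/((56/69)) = 633307/1232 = 514.05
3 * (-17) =-51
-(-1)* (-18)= -18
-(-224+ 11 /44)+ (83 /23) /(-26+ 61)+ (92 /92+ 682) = 2920067 /3220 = 906.85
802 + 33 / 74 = 59381 / 74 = 802.45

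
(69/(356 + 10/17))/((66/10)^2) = 9775/2200506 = 0.00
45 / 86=0.52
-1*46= -46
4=4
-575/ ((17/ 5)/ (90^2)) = -23287500/ 17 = -1369852.94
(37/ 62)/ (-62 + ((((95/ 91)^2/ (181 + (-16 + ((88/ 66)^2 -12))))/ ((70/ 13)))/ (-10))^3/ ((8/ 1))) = -2269903819856802634575616/ 235824602257556450414423311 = -0.01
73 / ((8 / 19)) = 173.38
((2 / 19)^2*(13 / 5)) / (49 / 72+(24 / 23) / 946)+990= 954155879226 / 963752675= 990.04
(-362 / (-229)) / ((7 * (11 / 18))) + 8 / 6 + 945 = 50079635 / 52899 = 946.70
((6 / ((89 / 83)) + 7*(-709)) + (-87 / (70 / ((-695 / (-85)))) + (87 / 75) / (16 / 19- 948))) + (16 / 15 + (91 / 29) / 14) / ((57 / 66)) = -39114604134116923 / 7876364657700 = -4966.07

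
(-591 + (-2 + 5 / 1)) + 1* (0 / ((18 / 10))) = -588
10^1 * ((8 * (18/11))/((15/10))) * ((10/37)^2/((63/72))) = 768000/105413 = 7.29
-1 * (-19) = 19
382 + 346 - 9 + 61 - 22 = 758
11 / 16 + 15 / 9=113 / 48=2.35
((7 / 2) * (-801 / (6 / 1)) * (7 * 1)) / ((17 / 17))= -3270.75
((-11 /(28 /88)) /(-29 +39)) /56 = -121 /1960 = -0.06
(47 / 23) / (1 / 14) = 658 / 23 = 28.61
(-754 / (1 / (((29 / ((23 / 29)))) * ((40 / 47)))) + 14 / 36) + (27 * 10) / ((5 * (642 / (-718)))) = -48977070487 / 2082006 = -23523.98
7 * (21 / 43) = 147 / 43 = 3.42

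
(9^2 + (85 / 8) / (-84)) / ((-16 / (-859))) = 46684073 / 10752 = 4341.90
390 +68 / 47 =18398 / 47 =391.45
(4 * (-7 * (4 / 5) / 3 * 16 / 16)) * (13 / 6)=-728 / 45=-16.18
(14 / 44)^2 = 49 / 484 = 0.10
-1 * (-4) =4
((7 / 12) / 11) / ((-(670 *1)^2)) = -7 / 59254800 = -0.00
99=99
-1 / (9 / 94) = -94 / 9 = -10.44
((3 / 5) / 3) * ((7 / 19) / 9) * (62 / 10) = 217 / 4275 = 0.05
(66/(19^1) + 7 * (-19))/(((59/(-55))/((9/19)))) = 1218195/21299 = 57.19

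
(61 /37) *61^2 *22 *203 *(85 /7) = 12309179630 /37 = 332680530.54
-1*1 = -1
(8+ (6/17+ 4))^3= 9261000/4913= 1885.00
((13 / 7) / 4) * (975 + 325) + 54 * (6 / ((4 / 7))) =8194 / 7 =1170.57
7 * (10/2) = 35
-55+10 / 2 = -50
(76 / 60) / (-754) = -19 / 11310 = -0.00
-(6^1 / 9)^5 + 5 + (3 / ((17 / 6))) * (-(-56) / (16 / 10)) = 173201 / 4131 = 41.93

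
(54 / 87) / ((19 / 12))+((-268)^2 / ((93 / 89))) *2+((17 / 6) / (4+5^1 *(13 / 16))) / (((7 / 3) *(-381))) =807855893656144 / 5876598483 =137469.98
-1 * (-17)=17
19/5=3.80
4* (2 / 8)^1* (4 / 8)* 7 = 7 / 2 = 3.50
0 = 0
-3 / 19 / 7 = -3 / 133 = -0.02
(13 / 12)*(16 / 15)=52 / 45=1.16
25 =25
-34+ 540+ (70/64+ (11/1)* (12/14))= 115701/224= 516.52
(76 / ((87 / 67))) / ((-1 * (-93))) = 5092 / 8091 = 0.63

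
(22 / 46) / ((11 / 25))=1.09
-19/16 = -1.19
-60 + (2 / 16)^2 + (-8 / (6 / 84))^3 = -89919231 / 64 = -1404987.98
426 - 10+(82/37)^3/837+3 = 17764710427/42396561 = 419.01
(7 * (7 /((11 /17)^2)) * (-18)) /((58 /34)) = -4333266 /3509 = -1234.90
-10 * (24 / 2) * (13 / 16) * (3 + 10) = -1267.50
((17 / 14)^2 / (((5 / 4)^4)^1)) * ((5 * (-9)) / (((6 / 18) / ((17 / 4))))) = -2122416 / 6125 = -346.52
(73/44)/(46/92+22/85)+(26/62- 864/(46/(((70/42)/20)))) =2105519/2023494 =1.04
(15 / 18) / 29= 5 / 174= 0.03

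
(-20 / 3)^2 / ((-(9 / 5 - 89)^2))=-625 / 106929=-0.01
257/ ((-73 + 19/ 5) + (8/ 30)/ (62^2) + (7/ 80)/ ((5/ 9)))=-296372400/ 79619731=-3.72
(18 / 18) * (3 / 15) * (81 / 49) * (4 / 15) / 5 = 108 / 6125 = 0.02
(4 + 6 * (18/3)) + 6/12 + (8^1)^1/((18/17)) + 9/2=473/9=52.56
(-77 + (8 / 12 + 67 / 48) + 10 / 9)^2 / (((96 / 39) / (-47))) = -69054096371 / 663552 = -104067.35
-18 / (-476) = 9 / 238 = 0.04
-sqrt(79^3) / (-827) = 79 * sqrt(79) / 827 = 0.85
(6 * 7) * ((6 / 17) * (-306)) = -4536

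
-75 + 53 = -22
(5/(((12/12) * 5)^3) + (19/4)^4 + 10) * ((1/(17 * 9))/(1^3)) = 1107427/326400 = 3.39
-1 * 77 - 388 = -465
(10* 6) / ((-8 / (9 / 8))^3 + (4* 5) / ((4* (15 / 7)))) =-43740 / 260443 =-0.17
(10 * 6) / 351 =20 / 117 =0.17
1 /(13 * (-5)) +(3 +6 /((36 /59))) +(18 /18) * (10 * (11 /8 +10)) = 98723 /780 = 126.57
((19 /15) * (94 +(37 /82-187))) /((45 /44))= -3172202 /27675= -114.62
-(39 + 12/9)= -121/3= -40.33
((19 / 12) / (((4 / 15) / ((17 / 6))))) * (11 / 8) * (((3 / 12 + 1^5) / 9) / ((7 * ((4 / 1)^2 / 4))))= 88825 / 774144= 0.11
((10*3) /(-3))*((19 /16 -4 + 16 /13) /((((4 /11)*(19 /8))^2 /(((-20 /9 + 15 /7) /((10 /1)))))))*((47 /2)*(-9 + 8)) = 1336445 /337896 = 3.96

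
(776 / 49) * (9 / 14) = 3492 / 343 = 10.18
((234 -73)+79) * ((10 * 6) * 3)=43200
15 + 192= 207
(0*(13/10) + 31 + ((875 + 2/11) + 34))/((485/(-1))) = -10342/5335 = -1.94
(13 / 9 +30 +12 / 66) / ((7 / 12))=12524 / 231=54.22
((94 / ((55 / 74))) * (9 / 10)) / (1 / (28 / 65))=876456 / 17875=49.03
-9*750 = -6750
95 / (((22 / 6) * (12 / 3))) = 285 / 44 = 6.48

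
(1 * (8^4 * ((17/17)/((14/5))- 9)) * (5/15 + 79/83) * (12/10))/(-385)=2883584/20335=141.80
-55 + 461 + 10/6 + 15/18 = 408.50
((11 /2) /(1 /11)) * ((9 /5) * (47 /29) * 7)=358281 /290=1235.45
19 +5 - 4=20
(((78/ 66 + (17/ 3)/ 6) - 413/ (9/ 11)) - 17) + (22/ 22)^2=-34231/ 66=-518.65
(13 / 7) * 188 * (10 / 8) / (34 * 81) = 3055 / 19278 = 0.16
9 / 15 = 3 / 5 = 0.60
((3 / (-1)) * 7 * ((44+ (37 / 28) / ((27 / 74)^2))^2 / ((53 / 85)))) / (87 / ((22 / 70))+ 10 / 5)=-70804543250375 / 201567953979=-351.27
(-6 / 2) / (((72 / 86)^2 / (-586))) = 541757 / 216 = 2508.13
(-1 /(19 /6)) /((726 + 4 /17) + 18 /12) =-0.00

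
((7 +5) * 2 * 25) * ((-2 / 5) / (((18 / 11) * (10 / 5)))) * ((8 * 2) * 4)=-14080 / 3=-4693.33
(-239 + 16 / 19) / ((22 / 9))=-40725 / 418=-97.43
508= 508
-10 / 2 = -5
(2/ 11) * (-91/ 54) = -91/ 297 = -0.31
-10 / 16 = -5 / 8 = -0.62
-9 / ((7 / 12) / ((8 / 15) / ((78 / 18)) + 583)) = -4093524 / 455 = -8996.76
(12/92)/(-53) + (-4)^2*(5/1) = 80.00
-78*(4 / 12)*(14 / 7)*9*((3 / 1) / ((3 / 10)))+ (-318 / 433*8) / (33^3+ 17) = -36429313152 / 7784041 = -4680.00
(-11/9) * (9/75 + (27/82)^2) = -140789/504300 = -0.28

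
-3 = -3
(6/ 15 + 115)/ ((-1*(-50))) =577/ 250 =2.31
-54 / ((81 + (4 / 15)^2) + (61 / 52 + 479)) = -631800 / 6566557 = -0.10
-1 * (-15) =15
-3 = -3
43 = 43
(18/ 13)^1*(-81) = -1458/ 13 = -112.15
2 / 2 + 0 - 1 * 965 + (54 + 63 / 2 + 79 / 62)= -27194 / 31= -877.23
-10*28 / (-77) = 40 / 11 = 3.64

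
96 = 96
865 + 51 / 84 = 865.61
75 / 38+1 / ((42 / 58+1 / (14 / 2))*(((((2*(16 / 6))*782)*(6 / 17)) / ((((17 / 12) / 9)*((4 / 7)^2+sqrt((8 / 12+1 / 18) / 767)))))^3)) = 116548608109*sqrt(118) / 91186230518234861549912064+9860799115893410846308375 / 4996138218719200571031552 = 1.97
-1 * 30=-30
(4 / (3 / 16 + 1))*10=640 / 19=33.68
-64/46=-32/23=-1.39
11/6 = 1.83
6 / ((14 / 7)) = 3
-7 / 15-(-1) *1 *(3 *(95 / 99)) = 398 / 165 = 2.41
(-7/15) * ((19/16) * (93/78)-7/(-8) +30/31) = -294161/193440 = -1.52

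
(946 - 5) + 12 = 953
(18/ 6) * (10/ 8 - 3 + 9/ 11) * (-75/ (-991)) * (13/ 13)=-9225/ 43604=-0.21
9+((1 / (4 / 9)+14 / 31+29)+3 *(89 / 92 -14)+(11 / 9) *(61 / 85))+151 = 167430791 / 1090890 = 153.48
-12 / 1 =-12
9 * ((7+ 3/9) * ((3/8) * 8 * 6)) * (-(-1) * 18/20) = 5346/5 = 1069.20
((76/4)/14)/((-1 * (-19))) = 1/14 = 0.07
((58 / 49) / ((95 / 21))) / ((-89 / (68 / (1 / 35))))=-11832 / 1691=-7.00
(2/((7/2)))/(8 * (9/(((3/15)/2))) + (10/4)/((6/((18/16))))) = 128/161385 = 0.00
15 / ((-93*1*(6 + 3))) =-5 / 279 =-0.02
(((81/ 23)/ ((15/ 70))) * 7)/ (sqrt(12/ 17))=441 * sqrt(51)/ 23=136.93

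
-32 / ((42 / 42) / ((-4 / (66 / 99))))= 192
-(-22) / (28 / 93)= 1023 / 14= 73.07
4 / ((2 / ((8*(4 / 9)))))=64 / 9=7.11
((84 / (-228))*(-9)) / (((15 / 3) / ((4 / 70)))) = 18 / 475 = 0.04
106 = 106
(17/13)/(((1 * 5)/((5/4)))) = 17/52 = 0.33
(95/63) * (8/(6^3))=0.06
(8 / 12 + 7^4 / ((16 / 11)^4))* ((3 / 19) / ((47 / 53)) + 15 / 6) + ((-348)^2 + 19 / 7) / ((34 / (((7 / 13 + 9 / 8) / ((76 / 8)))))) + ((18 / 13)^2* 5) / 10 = 14568067859097331 / 7061814509568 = 2062.94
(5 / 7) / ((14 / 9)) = 45 / 98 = 0.46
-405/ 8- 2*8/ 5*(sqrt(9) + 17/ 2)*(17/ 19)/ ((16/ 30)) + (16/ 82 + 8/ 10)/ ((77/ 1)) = -112.35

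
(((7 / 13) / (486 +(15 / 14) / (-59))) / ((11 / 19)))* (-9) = -329574 / 19134401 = -0.02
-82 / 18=-41 / 9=-4.56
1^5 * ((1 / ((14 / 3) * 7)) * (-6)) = -9 / 49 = -0.18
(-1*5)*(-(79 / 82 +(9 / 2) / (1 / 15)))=14035 / 41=342.32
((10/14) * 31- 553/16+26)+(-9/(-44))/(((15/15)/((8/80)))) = 83781/6160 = 13.60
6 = 6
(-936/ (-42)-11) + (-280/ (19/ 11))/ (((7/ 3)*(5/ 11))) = -18827/ 133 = -141.56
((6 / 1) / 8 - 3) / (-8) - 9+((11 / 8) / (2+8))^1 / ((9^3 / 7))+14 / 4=-608561 / 116640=-5.22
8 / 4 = 2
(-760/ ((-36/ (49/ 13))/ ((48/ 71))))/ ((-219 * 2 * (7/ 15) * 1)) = -53200/ 202137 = -0.26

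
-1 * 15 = -15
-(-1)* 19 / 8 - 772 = -6157 / 8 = -769.62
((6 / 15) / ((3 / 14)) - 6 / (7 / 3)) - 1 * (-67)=6961 / 105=66.30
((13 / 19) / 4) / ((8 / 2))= 13 / 304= 0.04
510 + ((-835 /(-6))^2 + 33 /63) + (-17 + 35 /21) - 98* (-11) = 5277019 /252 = 20940.55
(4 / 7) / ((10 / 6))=12 / 35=0.34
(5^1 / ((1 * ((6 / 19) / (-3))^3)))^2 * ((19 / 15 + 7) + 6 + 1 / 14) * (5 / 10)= 708275738455 / 5376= 131747719.21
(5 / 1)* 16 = 80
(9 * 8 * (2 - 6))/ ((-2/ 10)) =1440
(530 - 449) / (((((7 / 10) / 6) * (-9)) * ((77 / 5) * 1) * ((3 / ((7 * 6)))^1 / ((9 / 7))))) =-90.17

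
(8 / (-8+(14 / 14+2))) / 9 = -8 / 45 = -0.18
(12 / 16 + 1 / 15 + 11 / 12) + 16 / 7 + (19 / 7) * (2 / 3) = 204 / 35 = 5.83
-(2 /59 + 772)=-45550 /59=-772.03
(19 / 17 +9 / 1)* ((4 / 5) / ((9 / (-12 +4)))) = -5504 / 765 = -7.19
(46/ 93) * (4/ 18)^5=0.00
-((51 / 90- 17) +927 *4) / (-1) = 110747 / 30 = 3691.57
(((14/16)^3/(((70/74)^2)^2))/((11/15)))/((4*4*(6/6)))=0.07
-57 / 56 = -1.02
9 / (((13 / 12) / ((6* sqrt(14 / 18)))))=216* sqrt(7) / 13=43.96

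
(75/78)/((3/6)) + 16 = 233/13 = 17.92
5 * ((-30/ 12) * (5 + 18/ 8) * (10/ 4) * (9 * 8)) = -32625/ 2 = -16312.50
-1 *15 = -15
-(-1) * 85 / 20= 17 / 4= 4.25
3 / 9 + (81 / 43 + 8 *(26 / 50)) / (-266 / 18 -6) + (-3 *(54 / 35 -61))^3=5869638097083851 / 1034273625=5675130.79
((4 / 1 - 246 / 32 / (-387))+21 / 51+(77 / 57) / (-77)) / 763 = 2942747 / 508670736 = 0.01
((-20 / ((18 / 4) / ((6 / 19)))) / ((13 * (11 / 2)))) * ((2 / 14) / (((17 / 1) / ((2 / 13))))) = -0.00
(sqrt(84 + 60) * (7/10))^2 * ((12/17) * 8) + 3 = 170619/425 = 401.46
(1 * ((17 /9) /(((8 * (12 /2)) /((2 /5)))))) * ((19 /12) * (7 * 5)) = 2261 /2592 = 0.87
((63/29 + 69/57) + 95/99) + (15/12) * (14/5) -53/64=24488263/3491136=7.01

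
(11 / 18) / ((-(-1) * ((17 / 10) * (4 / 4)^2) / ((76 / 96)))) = 1045 / 3672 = 0.28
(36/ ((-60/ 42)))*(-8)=1008/ 5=201.60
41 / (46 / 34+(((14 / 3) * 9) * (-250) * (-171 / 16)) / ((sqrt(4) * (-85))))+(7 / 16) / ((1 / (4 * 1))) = 604833 / 358364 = 1.69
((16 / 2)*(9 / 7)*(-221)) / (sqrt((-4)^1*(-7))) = -7956*sqrt(7) / 49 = -429.58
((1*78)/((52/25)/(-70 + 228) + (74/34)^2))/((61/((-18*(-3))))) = 801368100/55129543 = 14.54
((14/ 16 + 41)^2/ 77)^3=1413412221390625/ 119677386752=11810.19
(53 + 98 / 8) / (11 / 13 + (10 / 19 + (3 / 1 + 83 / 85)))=12.20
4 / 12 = 1 / 3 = 0.33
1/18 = 0.06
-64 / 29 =-2.21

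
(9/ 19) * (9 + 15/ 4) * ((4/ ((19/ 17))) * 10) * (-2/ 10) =-15606/ 361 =-43.23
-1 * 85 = -85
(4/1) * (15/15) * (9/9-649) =-2592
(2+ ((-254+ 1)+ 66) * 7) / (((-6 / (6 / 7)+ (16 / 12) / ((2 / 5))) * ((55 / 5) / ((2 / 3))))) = 2614 / 121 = 21.60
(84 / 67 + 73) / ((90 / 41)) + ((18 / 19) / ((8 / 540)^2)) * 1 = 49841090 / 11457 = 4350.27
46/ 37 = 1.24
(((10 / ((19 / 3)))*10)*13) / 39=100 / 19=5.26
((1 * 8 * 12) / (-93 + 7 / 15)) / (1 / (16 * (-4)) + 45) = -23040 / 999013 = -0.02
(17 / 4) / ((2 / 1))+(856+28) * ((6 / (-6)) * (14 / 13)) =-7599 / 8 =-949.88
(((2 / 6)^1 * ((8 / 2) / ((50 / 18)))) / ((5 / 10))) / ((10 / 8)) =96 / 125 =0.77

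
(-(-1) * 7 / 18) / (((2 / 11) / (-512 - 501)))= -78001 / 36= -2166.69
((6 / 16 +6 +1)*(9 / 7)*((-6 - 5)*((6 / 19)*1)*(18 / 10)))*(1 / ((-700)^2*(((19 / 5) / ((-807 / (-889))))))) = -127269549 / 4403145880000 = -0.00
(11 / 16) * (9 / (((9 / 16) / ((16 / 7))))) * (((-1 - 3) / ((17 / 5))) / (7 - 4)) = -9.86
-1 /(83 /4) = -4 /83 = -0.05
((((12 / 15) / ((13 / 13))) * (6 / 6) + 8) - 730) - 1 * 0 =-3606 / 5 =-721.20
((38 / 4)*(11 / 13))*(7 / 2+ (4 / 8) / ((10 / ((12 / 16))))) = 59147 / 2080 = 28.44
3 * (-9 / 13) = -27 / 13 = -2.08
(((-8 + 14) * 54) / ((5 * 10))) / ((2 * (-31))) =-81 / 775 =-0.10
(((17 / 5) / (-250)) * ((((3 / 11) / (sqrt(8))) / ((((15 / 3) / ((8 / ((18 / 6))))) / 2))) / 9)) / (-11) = 0.00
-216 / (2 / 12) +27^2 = -567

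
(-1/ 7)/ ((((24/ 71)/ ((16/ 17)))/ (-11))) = 1562/ 357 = 4.38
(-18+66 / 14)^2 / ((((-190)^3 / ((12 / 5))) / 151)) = -3917997 / 420113750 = -0.01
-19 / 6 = -3.17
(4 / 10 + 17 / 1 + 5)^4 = 157351936 / 625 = 251763.10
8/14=4/7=0.57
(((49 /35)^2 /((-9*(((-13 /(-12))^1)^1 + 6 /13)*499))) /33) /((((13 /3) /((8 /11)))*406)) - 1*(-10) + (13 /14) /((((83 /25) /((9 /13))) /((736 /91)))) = 19353779247439198 /1673322861285075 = 11.57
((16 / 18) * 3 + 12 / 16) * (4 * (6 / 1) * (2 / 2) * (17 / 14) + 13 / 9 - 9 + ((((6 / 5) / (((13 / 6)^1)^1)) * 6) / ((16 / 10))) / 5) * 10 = 751.76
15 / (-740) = -3 / 148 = -0.02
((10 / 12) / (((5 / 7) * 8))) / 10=7 / 480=0.01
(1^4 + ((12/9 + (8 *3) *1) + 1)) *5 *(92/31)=37720/93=405.59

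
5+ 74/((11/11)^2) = 79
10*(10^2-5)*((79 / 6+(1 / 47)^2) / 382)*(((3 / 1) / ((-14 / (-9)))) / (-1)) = -106580025 / 1687676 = -63.15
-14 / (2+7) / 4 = -7 / 18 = -0.39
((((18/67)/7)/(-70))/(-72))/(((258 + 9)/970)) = 97/3506244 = 0.00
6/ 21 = 0.29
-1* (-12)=12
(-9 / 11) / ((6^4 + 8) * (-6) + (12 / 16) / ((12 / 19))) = 144 / 1376815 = 0.00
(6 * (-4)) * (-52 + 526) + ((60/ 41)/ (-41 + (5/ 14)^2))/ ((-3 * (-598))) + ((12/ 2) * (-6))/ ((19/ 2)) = -21233892100624/ 1865930131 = -11379.79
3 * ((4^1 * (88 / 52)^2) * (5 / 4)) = 7260 / 169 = 42.96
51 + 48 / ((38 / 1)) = 993 / 19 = 52.26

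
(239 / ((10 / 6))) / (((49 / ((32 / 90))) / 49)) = 3824 / 75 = 50.99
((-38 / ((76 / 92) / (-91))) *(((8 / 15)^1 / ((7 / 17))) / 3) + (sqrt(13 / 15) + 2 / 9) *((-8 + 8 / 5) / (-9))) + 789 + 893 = 32 *sqrt(195) / 675 + 1413226 / 405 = 3490.11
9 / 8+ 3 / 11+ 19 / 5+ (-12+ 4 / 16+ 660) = 653.45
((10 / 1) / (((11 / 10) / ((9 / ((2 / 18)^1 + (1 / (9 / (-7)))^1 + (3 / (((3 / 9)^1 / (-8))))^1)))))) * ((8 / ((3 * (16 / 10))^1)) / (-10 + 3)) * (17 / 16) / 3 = 6375 / 67144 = 0.09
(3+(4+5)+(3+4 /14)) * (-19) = -2033 /7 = -290.43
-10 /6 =-5 /3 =-1.67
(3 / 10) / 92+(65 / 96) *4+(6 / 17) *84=379567 / 11730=32.36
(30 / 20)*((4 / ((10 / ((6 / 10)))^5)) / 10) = 0.00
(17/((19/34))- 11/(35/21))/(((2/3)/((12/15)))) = 13578/475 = 28.59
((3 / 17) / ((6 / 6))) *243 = 42.88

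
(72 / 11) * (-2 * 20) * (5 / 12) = -1200 / 11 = -109.09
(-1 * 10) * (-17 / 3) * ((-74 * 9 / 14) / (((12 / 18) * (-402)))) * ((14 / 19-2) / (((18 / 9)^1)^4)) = -28305 / 35644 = -0.79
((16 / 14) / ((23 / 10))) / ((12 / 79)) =1580 / 483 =3.27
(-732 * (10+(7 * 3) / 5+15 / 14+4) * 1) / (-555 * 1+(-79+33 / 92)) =45423528 / 2040325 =22.26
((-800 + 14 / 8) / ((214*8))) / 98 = -3193 / 671104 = -0.00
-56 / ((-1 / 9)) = 504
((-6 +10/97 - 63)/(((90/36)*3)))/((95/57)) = -13366/2425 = -5.51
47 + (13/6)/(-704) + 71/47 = 9630109/198528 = 48.51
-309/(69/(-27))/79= 2781/1817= 1.53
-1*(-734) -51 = 683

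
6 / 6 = 1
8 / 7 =1.14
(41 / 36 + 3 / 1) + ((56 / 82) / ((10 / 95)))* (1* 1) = 15685 / 1476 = 10.63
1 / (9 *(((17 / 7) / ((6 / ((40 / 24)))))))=14 / 85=0.16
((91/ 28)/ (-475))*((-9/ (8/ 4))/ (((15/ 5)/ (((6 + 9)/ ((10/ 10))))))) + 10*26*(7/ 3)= 1383551/ 2280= 606.82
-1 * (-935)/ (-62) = -935/ 62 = -15.08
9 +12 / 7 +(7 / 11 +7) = 1413 / 77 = 18.35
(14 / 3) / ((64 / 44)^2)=847 / 384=2.21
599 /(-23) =-599 /23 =-26.04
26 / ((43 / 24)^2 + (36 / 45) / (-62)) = 8.13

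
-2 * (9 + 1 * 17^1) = -52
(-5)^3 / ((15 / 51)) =-425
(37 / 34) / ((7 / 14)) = 37 / 17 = 2.18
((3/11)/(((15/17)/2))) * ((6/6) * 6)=204/55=3.71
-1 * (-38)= 38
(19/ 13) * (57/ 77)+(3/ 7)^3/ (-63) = 371040/ 343343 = 1.08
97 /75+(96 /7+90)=55129 /525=105.01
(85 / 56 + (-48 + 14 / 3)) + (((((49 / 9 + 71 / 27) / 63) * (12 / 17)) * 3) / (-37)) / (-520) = -2584953253 / 61818120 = -41.82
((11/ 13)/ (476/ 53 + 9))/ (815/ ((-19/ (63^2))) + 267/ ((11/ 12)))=-121847/ 440072258301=-0.00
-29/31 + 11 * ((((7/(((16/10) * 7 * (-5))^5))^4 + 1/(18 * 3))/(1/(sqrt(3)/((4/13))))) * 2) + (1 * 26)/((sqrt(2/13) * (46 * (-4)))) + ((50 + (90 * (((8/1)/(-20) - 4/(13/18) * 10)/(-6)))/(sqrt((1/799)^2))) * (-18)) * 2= -9700464329/403 - 13 * sqrt(26)/184 + 2739519662508147448907429192929045 * sqrt(3)/2069007856999160311062953516335104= -24070629.16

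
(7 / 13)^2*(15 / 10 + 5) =49 / 26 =1.88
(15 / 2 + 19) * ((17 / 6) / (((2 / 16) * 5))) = 1802 / 15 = 120.13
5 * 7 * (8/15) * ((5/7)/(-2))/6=-10/9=-1.11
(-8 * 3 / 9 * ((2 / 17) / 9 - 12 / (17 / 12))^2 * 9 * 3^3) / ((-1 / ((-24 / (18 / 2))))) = -107163904 / 867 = -123603.12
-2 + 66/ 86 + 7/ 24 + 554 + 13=584173/ 1032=566.06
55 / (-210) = -0.26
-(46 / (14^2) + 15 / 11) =-1723 / 1078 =-1.60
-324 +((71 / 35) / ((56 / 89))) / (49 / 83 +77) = -4089133123 / 12622400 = -323.96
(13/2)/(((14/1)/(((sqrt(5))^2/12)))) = 65/336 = 0.19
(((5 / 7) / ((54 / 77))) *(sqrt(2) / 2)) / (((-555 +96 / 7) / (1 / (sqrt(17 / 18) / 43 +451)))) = -64210223 *sqrt(2) / 30779981201142 +3311 *sqrt(17) / 92339943603426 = -0.00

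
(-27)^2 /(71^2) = 729 /5041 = 0.14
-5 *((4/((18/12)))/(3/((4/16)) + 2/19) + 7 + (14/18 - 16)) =8282/207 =40.01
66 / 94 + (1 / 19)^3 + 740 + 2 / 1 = 239427160 / 322373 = 742.70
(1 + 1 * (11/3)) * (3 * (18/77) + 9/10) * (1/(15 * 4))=137/1100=0.12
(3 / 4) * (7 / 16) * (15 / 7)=45 / 64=0.70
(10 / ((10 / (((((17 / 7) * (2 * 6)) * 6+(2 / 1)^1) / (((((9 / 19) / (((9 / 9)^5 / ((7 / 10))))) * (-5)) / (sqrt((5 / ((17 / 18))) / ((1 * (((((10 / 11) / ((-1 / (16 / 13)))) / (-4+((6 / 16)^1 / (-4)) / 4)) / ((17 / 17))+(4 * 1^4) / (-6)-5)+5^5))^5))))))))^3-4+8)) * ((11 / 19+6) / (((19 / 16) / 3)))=-608382887919148740715883008403761849070967427976967124237779043660113865020121595171010039197044394531250000 * sqrt(10354722325233) / 127928880154326315830333144338937922829440646802366766592945091945587101467301446604796305646327629092086424633074961336405352880425313-721007499495093259503405283003634292752158157658443262091074454044031494004130485805371005000 / 127928880154326315830333144338937922829440646802366766592945091945587101467301446604796305646327629092086424633074961336405352880425313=-1.530e-20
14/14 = 1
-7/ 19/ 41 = -7/ 779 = -0.01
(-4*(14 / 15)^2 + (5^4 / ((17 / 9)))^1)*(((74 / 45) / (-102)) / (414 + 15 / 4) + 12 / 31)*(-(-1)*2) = 115248271770688 / 454728603375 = 253.44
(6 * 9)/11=54/11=4.91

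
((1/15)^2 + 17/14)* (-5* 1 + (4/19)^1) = -49907/8550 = -5.84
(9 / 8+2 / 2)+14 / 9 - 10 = -6.32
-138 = -138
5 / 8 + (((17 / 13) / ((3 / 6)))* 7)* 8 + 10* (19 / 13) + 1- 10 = 15881 / 104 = 152.70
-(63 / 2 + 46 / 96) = -1535 / 48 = -31.98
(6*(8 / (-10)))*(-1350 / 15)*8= 3456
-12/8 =-3/2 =-1.50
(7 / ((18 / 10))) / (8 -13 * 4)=-0.09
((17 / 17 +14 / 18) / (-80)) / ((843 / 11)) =-11 / 37935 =-0.00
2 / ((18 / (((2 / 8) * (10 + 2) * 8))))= 8 / 3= 2.67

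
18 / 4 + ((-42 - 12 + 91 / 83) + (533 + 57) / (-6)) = -73075 / 498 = -146.74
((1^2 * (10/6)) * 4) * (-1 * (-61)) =1220/3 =406.67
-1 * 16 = -16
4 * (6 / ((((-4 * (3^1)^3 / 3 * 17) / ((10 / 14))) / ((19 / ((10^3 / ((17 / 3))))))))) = -19 / 6300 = -0.00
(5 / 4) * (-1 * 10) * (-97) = 2425 / 2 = 1212.50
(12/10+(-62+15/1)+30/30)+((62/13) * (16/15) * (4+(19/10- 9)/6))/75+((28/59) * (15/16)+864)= 3264996739/3982500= 819.84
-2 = -2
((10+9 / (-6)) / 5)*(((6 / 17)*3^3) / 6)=27 / 10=2.70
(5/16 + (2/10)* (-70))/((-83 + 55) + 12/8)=219/424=0.52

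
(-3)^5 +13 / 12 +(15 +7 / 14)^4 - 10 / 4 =2758831 / 48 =57475.65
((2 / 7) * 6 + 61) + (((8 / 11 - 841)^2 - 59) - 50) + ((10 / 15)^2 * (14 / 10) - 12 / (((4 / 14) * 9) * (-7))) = 26909695381 / 38115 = 706013.26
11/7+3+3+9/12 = 233/28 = 8.32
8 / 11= 0.73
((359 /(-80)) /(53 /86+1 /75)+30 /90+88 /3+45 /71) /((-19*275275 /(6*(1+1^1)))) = -160356337 /3016072008950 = -0.00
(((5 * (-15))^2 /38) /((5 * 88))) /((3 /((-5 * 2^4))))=-1875 /209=-8.97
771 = 771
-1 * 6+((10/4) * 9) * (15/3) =213/2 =106.50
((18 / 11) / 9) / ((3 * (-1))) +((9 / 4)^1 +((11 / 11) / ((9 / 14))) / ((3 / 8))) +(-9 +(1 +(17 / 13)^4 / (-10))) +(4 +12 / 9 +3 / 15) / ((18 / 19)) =43949599 / 11310156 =3.89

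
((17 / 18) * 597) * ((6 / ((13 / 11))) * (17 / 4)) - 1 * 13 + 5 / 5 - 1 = 631945 / 52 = 12152.79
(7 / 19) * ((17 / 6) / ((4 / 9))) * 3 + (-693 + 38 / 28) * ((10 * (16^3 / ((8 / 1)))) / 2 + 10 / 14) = -13191098421 / 7448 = -1771092.70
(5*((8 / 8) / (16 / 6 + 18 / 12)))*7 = 42 / 5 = 8.40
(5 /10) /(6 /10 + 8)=5 /86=0.06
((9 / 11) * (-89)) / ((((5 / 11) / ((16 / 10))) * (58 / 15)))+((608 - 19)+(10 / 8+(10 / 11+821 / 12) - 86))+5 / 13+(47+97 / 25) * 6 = 252847997 / 311025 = 812.95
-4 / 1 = -4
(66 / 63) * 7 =22 / 3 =7.33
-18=-18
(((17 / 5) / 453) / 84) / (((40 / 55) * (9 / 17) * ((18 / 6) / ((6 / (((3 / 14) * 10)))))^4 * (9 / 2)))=1090397 / 27863746875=0.00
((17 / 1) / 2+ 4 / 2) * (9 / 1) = 189 / 2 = 94.50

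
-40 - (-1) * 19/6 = -221/6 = -36.83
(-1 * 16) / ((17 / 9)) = -144 / 17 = -8.47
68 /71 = 0.96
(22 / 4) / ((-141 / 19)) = -209 / 282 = -0.74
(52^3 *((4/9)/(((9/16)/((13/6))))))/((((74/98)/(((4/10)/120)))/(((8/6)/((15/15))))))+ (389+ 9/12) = 14618431913/8091900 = 1806.55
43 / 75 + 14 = 1093 / 75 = 14.57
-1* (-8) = 8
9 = 9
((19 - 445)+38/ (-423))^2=32485015696/ 178929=181552.55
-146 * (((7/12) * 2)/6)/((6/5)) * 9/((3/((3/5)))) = -511/12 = -42.58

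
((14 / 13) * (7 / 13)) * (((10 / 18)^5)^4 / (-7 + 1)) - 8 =-49311495774939053607481 / 6163936387741862902107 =-8.00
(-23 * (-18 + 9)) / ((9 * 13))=23 / 13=1.77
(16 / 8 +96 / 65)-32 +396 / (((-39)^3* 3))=-2820154 / 98865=-28.53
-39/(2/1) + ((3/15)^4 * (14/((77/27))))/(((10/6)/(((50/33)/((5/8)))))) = -2947647/151250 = -19.49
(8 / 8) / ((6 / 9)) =3 / 2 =1.50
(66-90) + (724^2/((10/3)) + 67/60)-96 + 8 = 1885703/12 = 157141.92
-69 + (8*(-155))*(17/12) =-5477/3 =-1825.67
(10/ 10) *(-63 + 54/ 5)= -261/ 5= -52.20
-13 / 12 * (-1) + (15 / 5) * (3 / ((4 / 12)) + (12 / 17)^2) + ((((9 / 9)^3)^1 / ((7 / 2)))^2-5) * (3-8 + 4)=5862061 / 169932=34.50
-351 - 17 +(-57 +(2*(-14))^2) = 359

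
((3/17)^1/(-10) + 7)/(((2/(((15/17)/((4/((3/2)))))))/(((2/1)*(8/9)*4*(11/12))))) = 13057/1734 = 7.53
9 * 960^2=8294400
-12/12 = -1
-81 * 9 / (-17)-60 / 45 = 2119 / 51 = 41.55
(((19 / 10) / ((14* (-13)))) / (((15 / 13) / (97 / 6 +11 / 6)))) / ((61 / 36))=-1026 / 10675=-0.10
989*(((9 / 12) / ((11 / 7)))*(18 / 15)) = 62307 / 110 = 566.43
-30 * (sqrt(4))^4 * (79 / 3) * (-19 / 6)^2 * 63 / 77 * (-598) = 682174480 / 11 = 62015861.82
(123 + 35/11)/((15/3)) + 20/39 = 55232/2145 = 25.75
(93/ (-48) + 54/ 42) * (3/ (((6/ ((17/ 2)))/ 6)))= -3723/ 224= -16.62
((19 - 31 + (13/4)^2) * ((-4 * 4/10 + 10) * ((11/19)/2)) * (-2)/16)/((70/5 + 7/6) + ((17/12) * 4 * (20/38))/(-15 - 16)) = 164703/5680960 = 0.03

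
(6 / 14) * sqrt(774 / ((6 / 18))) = 9 * sqrt(258) / 7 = 20.65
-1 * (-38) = 38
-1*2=-2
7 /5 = 1.40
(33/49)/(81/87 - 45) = -319/20874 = -0.02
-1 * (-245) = 245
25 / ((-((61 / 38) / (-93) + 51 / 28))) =-1236900 / 89263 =-13.86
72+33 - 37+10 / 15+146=644 / 3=214.67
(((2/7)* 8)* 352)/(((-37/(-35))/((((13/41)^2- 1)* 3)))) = -127733760/62197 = -2053.70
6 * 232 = 1392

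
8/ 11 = 0.73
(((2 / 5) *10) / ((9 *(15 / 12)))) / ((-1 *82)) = -0.00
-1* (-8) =8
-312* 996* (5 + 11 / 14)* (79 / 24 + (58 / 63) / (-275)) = -79666111278 / 13475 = -5912141.84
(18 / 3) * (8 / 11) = 48 / 11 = 4.36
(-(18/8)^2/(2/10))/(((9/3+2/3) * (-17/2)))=1215/1496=0.81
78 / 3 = 26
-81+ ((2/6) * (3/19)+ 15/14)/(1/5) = -20051/266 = -75.38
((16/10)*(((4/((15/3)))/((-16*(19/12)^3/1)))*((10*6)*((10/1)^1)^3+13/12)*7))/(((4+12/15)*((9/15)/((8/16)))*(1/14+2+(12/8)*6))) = -132.74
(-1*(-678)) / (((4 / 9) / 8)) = 12204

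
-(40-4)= -36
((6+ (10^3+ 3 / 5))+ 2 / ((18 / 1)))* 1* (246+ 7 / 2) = 11302849 / 45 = 251174.42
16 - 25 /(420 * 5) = 15.99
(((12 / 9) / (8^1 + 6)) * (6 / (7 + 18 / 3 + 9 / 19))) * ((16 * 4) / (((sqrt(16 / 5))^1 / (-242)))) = -2299 * sqrt(5) / 14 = -367.19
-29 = -29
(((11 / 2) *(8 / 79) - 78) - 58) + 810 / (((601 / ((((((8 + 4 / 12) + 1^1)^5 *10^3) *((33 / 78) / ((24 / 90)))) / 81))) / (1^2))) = 93467039672900 / 49995387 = 1869513.27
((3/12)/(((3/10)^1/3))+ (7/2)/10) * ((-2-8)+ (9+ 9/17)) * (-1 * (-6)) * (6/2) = -2052/85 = -24.14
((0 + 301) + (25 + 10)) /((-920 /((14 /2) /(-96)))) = 49 /1840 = 0.03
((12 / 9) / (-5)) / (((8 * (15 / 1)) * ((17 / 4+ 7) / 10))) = -4 / 2025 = -0.00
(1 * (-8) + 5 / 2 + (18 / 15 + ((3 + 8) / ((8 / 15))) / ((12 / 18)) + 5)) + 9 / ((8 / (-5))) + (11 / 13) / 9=244357 / 9360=26.11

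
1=1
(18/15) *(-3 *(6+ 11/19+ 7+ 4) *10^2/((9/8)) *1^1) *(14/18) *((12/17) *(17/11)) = -2992640/627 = -4772.95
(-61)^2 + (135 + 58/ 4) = 7741/ 2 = 3870.50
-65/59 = -1.10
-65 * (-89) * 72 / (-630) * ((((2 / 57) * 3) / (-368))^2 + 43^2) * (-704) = 1150444824137180 / 1336783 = 860607012.61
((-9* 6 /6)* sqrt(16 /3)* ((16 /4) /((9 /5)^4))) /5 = -2000* sqrt(3) /2187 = -1.58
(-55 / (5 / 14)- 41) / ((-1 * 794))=195 / 794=0.25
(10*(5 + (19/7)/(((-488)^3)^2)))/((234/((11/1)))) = 2888731361860357805/1229023888500588544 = 2.35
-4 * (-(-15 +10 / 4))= -50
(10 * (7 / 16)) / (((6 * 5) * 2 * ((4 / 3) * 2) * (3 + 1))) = 7 / 1024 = 0.01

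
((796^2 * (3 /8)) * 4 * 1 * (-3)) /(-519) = 950424 /173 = 5493.78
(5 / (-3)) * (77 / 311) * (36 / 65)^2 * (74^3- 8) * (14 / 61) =-188707470336 / 16030495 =-11771.78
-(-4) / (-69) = -4 / 69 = -0.06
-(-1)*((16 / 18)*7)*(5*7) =1960 / 9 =217.78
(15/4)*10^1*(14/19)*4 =110.53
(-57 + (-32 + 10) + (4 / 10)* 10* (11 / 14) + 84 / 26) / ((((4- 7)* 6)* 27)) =2203 / 14742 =0.15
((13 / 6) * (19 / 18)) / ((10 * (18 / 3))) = 247 / 6480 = 0.04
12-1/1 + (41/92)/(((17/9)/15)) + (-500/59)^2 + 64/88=5215253321/59887124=87.08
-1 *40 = -40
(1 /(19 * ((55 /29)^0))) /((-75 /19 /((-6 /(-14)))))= -1 /175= -0.01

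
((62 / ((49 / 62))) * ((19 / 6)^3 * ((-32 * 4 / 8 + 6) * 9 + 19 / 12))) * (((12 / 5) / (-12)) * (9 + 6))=6993580439 / 10584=660769.13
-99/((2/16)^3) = -50688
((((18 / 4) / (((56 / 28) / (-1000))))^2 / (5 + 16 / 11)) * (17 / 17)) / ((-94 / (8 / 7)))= -222750000 / 23359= -9535.94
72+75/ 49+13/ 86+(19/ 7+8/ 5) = 1643377/ 21070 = 78.00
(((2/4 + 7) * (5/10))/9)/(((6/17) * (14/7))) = 85/144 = 0.59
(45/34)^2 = 2025/1156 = 1.75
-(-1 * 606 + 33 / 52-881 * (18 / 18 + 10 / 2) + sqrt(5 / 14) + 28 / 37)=11333531 / 1924-sqrt(70) / 14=5890.01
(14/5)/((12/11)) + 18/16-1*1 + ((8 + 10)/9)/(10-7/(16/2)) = 25499/8760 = 2.91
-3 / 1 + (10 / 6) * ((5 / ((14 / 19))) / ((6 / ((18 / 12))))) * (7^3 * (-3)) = -23299 / 8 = -2912.38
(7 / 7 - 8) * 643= -4501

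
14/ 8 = 1.75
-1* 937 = -937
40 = 40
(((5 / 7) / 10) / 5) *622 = 311 / 35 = 8.89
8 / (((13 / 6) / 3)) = 144 / 13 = 11.08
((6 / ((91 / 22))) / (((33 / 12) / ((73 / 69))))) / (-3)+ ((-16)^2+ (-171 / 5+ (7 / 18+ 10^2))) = 60655681 / 188370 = 322.00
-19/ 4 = -4.75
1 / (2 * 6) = 1 / 12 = 0.08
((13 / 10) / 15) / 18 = 13 / 2700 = 0.00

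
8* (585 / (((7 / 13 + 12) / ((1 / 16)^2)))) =7605 / 5216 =1.46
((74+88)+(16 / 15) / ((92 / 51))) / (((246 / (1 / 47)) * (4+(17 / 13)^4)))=267016789 / 131477138475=0.00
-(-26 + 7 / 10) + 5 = 30.30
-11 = -11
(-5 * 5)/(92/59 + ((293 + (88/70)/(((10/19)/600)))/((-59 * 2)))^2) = -17056900/147062777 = -0.12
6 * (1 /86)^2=3 /3698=0.00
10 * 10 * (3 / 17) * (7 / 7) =300 / 17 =17.65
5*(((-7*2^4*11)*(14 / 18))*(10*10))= -4312000 / 9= -479111.11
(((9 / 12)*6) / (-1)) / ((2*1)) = -9 / 4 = -2.25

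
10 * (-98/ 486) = -490/ 243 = -2.02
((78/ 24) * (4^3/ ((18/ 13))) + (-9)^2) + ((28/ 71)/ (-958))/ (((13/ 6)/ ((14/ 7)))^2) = 11960573057/ 51727689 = 231.22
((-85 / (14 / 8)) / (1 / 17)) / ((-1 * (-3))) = -275.24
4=4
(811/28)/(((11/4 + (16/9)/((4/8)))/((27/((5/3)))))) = 591219/7945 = 74.41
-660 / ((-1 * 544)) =165 / 136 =1.21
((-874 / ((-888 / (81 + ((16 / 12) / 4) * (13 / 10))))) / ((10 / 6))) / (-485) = -1067591 / 10767000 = -0.10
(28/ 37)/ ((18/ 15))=70/ 111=0.63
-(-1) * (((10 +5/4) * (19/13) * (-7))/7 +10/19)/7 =-15725/6916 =-2.27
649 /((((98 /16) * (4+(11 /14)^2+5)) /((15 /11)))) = 5664 /377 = 15.02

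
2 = 2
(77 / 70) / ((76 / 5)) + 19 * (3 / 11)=8785 / 1672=5.25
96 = 96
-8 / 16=-0.50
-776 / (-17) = 776 / 17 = 45.65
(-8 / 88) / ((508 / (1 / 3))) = -1 / 16764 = -0.00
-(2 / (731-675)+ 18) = -505 / 28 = -18.04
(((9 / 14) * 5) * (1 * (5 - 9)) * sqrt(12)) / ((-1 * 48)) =15 * sqrt(3) / 28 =0.93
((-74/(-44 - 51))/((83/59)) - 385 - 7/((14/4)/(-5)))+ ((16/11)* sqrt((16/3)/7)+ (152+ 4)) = -1722449/7885+ 64* sqrt(21)/231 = -217.18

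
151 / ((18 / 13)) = 1963 / 18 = 109.06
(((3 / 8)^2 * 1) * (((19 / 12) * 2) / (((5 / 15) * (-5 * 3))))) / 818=-57 / 523520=-0.00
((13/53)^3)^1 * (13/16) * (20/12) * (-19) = -2713295/7146096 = -0.38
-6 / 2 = -3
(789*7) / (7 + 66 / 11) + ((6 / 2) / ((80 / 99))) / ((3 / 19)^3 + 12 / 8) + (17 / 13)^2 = 1534209613 / 3576040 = 429.02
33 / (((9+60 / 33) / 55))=19965 / 119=167.77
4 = 4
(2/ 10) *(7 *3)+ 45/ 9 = 46/ 5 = 9.20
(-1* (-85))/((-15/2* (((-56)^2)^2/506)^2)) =-1088153/36268991840256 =-0.00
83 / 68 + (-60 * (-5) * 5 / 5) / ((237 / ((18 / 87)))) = 230953 / 155788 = 1.48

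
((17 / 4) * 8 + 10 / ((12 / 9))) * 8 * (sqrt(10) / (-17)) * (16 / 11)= -5312 * sqrt(10) / 187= -89.83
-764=-764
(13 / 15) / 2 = 13 / 30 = 0.43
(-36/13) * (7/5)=-252/65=-3.88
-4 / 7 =-0.57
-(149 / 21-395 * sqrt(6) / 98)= -149 / 21+395 * sqrt(6) / 98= 2.78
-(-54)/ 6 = 9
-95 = -95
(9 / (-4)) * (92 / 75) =-2.76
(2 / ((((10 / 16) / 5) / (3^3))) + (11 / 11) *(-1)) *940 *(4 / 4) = 405140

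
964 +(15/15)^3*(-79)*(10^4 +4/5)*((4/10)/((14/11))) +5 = -247336.58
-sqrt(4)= -2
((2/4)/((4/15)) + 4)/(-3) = -47/24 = -1.96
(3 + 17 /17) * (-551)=-2204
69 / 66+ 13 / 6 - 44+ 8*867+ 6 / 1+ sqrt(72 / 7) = 6*sqrt(14) / 7+ 227740 / 33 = 6904.42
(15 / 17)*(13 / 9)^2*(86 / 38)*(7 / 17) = 254345 / 148257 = 1.72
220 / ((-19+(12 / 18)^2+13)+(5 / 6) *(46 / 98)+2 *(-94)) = -1.14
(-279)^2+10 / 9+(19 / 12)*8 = 700693 / 9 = 77854.78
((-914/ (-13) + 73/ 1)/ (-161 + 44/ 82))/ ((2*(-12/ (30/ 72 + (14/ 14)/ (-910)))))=2139667/ 138363680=0.02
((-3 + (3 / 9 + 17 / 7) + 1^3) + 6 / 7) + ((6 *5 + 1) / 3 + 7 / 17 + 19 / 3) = 2225 / 119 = 18.70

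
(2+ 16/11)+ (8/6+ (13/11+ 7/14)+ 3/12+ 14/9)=3277/396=8.28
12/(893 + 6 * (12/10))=60/4501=0.01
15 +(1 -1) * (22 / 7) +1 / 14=15.07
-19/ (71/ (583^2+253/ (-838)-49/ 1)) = -5410927673/ 59498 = -90943.02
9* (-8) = -72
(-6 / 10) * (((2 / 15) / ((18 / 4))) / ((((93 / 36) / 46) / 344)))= -253184 / 2325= -108.90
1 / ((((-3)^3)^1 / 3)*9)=-1 / 81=-0.01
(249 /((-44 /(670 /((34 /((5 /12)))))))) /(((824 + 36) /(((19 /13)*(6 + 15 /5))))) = -0.71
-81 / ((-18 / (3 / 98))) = 27 / 196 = 0.14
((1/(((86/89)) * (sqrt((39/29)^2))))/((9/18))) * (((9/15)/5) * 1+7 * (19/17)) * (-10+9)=-8713456/712725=-12.23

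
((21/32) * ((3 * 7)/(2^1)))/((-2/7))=-3087/128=-24.12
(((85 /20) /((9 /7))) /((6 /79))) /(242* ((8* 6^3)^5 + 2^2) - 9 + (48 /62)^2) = 9034361 /773946954308654460790056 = 0.00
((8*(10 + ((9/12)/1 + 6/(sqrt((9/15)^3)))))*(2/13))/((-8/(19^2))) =-7220*sqrt(15)/39 - 15523/26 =-1314.04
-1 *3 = -3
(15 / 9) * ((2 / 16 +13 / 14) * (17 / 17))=295 / 168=1.76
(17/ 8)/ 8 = 17/ 64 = 0.27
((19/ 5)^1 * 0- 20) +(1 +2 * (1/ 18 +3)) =-116/ 9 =-12.89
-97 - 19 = -116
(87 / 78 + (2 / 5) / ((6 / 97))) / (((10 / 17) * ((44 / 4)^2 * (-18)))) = -50269 / 8494200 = -0.01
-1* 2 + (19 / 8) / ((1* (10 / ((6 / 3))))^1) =-61 / 40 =-1.52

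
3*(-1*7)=-21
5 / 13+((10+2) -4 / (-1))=213 / 13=16.38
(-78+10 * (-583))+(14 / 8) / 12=-5907.85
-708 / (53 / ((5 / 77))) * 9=-31860 / 4081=-7.81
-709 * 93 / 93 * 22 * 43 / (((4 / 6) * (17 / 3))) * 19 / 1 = -57346047 / 17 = -3373296.88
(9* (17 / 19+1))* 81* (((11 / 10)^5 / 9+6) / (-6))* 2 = -1351335393 / 475000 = -2844.92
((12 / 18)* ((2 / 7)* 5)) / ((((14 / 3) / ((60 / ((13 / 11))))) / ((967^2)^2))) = 5770983490278600 / 637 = 9059628713153.22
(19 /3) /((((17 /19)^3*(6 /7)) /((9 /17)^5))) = 5985252567 /13951514882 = 0.43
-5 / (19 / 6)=-1.58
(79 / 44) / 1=1.80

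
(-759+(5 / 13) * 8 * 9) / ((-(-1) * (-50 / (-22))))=-104577 / 325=-321.78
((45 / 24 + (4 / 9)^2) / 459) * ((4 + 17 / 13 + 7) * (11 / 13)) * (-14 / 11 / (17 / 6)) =-0.02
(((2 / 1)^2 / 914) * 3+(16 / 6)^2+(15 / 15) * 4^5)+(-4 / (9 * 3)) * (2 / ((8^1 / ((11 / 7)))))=89056267 / 86373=1031.07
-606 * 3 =-1818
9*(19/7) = 171/7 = 24.43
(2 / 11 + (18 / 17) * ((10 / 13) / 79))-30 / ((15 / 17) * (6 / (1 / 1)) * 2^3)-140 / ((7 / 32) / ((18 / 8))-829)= -95537375281 / 275080232856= -0.35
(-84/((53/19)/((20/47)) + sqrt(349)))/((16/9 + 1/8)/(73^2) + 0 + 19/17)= 172879100231040/107418328315373-26372564467200 * sqrt(349)/107418328315373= -2.98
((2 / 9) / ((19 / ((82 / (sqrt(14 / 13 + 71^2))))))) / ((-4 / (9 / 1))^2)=123*sqrt(94679) / 553508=0.07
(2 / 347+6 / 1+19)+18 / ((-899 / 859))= 2435309 / 311953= 7.81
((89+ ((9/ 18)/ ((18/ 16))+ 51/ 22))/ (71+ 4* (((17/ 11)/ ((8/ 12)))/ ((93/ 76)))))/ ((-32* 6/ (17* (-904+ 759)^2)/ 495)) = -1076106.73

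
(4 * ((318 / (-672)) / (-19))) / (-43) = -53 / 22876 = -0.00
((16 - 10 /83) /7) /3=0.76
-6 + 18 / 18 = -5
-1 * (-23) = 23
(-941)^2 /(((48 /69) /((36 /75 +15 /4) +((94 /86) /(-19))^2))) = 5754812903233061 /1067982400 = 5388490.39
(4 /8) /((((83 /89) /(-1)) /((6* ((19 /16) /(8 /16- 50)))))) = 1691 /21912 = 0.08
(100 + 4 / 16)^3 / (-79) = -64481201 / 5056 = -12753.40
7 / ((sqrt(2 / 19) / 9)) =63* sqrt(38) / 2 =194.18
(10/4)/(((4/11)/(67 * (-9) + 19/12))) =-396935/96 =-4134.74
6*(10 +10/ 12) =65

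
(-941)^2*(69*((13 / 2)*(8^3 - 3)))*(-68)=-13745748364842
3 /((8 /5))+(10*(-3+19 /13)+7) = -677 /104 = -6.51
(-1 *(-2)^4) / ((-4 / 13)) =52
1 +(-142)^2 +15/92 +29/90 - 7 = 83456129/4140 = 20158.49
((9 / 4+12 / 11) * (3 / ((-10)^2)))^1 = 441 / 4400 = 0.10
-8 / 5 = -1.60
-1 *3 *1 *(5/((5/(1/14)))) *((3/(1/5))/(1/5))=-225/14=-16.07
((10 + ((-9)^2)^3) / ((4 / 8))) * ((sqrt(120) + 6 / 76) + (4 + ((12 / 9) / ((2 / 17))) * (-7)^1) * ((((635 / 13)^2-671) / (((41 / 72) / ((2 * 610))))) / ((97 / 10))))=-387314430827825348511 / 12770147 + 2125804 * sqrt(30)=-30329665127466.12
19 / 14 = 1.36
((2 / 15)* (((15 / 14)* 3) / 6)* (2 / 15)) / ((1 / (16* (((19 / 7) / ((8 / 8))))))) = 304 / 735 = 0.41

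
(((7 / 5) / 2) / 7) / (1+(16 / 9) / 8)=9 / 110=0.08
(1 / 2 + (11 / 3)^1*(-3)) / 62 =-0.17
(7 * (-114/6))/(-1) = 133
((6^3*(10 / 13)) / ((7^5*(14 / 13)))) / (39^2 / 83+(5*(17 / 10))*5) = 0.00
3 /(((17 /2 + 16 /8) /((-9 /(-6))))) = 3 /7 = 0.43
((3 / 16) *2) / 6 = 1 / 16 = 0.06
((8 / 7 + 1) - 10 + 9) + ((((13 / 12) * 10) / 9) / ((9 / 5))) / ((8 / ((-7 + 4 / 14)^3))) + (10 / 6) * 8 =-14437259 / 1333584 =-10.83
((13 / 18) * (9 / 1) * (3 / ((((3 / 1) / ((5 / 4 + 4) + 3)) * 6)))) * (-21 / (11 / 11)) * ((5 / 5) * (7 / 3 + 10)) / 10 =-231.48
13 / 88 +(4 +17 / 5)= 3321 / 440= 7.55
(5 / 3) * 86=430 / 3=143.33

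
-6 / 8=-3 / 4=-0.75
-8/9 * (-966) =2576/3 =858.67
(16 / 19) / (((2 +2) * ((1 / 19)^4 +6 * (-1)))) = -27436 / 781925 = -0.04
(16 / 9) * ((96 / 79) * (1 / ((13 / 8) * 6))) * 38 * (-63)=-544768 / 1027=-530.45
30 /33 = 10 /11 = 0.91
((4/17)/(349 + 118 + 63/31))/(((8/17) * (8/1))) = 31/232640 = 0.00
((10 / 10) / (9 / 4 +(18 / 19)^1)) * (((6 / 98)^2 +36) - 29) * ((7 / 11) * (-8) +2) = -43452544 / 6417873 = -6.77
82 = 82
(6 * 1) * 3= 18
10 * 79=790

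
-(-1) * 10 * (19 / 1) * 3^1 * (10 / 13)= 5700 / 13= 438.46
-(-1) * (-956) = -956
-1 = -1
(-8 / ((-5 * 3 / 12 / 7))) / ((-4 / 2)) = -112 / 5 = -22.40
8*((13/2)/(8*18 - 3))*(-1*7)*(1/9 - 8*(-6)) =-157612/1269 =-124.20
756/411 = 252/137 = 1.84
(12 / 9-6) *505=-7070 / 3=-2356.67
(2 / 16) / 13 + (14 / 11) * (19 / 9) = 27763 / 10296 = 2.70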